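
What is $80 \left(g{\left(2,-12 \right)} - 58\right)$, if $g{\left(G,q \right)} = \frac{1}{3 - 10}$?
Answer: $- \frac{32560}{7} \approx -4651.4$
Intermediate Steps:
$g{\left(G,q \right)} = - \frac{1}{7}$ ($g{\left(G,q \right)} = \frac{1}{-7} = - \frac{1}{7}$)
$80 \left(g{\left(2,-12 \right)} - 58\right) = 80 \left(- \frac{1}{7} - 58\right) = 80 \left(- \frac{407}{7}\right) = - \frac{32560}{7}$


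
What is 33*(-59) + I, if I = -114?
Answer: -2061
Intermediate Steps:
33*(-59) + I = 33*(-59) - 114 = -1947 - 114 = -2061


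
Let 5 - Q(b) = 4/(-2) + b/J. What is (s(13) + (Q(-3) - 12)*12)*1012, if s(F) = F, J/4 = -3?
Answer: -50600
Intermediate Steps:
J = -12 (J = 4*(-3) = -12)
Q(b) = 7 + b/12 (Q(b) = 5 - (4/(-2) + b/(-12)) = 5 - (4*(-½) + b*(-1/12)) = 5 - (-2 - b/12) = 5 + (2 + b/12) = 7 + b/12)
(s(13) + (Q(-3) - 12)*12)*1012 = (13 + ((7 + (1/12)*(-3)) - 12)*12)*1012 = (13 + ((7 - ¼) - 12)*12)*1012 = (13 + (27/4 - 12)*12)*1012 = (13 - 21/4*12)*1012 = (13 - 63)*1012 = -50*1012 = -50600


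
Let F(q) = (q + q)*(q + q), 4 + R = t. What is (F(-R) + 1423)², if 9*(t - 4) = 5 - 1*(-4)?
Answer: 2036329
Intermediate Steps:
t = 5 (t = 4 + (5 - 1*(-4))/9 = 4 + (5 + 4)/9 = 4 + (⅑)*9 = 4 + 1 = 5)
R = 1 (R = -4 + 5 = 1)
F(q) = 4*q² (F(q) = (2*q)*(2*q) = 4*q²)
(F(-R) + 1423)² = (4*(-1*1)² + 1423)² = (4*(-1)² + 1423)² = (4*1 + 1423)² = (4 + 1423)² = 1427² = 2036329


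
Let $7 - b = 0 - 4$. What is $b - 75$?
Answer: $-64$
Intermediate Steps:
$b = 11$ ($b = 7 - \left(0 - 4\right) = 7 - -4 = 7 + 4 = 11$)
$b - 75 = 11 - 75 = -64$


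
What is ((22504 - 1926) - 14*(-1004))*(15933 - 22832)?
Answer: -238939966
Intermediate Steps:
((22504 - 1926) - 14*(-1004))*(15933 - 22832) = (20578 + 14056)*(-6899) = 34634*(-6899) = -238939966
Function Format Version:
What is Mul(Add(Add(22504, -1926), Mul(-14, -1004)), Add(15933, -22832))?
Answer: -238939966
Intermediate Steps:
Mul(Add(Add(22504, -1926), Mul(-14, -1004)), Add(15933, -22832)) = Mul(Add(20578, 14056), -6899) = Mul(34634, -6899) = -238939966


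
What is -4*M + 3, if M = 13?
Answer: -49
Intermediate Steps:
-4*M + 3 = -4*13 + 3 = -52 + 3 = -49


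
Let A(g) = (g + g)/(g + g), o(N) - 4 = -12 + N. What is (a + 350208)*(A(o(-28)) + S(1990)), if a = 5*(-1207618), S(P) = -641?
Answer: 3640244480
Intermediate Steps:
o(N) = -8 + N (o(N) = 4 + (-12 + N) = -8 + N)
A(g) = 1 (A(g) = (2*g)/((2*g)) = (2*g)*(1/(2*g)) = 1)
a = -6038090
(a + 350208)*(A(o(-28)) + S(1990)) = (-6038090 + 350208)*(1 - 641) = -5687882*(-640) = 3640244480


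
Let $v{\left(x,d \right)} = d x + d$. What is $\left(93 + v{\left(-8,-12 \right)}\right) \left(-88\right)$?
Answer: $-15576$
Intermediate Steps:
$v{\left(x,d \right)} = d + d x$
$\left(93 + v{\left(-8,-12 \right)}\right) \left(-88\right) = \left(93 - 12 \left(1 - 8\right)\right) \left(-88\right) = \left(93 - -84\right) \left(-88\right) = \left(93 + 84\right) \left(-88\right) = 177 \left(-88\right) = -15576$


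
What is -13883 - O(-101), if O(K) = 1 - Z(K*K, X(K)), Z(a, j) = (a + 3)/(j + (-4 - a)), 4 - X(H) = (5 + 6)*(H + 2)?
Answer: -31630303/2278 ≈ -13885.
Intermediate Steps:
X(H) = -18 - 11*H (X(H) = 4 - (5 + 6)*(H + 2) = 4 - 11*(2 + H) = 4 - (22 + 11*H) = 4 + (-22 - 11*H) = -18 - 11*H)
Z(a, j) = (3 + a)/(-4 + j - a)
O(K) = 1 - (-3 - K²)/(22 + K² + 11*K) (O(K) = 1 - (-3 - K*K)/(4 + K*K - (-18 - 11*K)) = 1 - (-3 - K²)/(4 + K² + (18 + 11*K)) = 1 - (-3 - K²)/(22 + K² + 11*K))
-13883 - O(-101) = -13883 - (25 + 2*(-101)² + 11*(-101))/(22 + (-101)² + 11*(-101)) = -13883 - (25 + 2*10201 - 1111)/(22 + 10201 - 1111) = -13883 - (25 + 20402 - 1111)/9112 = -13883 - 19316/9112 = -13883 - 1*4829/2278 = -13883 - 4829/2278 = -31630303/2278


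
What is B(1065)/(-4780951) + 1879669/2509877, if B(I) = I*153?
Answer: 8577633477454/11999598953027 ≈ 0.71483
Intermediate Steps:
B(I) = 153*I
B(1065)/(-4780951) + 1879669/2509877 = (153*1065)/(-4780951) + 1879669/2509877 = 162945*(-1/4780951) + 1879669*(1/2509877) = -162945/4780951 + 1879669/2509877 = 8577633477454/11999598953027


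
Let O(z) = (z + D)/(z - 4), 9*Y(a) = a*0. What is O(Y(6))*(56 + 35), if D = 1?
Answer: -91/4 ≈ -22.750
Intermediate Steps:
Y(a) = 0 (Y(a) = (a*0)/9 = (⅑)*0 = 0)
O(z) = (1 + z)/(-4 + z) (O(z) = (z + 1)/(z - 4) = (1 + z)/(-4 + z))
O(Y(6))*(56 + 35) = ((1 + 0)/(-4 + 0))*(56 + 35) = (1/(-4))*91 = -¼*1*91 = -¼*91 = -91/4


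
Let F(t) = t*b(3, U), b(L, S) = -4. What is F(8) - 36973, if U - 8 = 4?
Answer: -37005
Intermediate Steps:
U = 12 (U = 8 + 4 = 12)
F(t) = -4*t (F(t) = t*(-4) = -4*t)
F(8) - 36973 = -4*8 - 36973 = -32 - 36973 = -37005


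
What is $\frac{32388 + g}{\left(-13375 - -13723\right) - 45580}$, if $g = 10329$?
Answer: $- \frac{42717}{45232} \approx -0.9444$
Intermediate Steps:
$\frac{32388 + g}{\left(-13375 - -13723\right) - 45580} = \frac{32388 + 10329}{\left(-13375 - -13723\right) - 45580} = \frac{42717}{\left(-13375 + 13723\right) - 45580} = \frac{42717}{348 - 45580} = \frac{42717}{-45232} = 42717 \left(- \frac{1}{45232}\right) = - \frac{42717}{45232}$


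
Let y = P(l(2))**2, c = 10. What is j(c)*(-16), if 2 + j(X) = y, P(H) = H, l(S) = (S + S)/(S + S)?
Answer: 16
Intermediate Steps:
l(S) = 1 (l(S) = (2*S)/((2*S)) = (2*S)*(1/(2*S)) = 1)
y = 1 (y = 1**2 = 1)
j(X) = -1 (j(X) = -2 + 1 = -1)
j(c)*(-16) = -1*(-16) = 16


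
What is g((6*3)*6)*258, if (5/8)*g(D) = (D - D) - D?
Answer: -222912/5 ≈ -44582.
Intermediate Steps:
g(D) = -8*D/5 (g(D) = 8*((D - D) - D)/5 = 8*(0 - D)/5 = 8*(-D)/5 = -8*D/5)
g((6*3)*6)*258 = -8*6*3*6/5*258 = -144*6/5*258 = -8/5*108*258 = -864/5*258 = -222912/5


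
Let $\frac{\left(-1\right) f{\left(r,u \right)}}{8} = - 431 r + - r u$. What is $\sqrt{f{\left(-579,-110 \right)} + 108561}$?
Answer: $11 i \sqrt{11391} \approx 1174.0 i$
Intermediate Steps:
$f{\left(r,u \right)} = 3448 r + 8 r u$ ($f{\left(r,u \right)} = - 8 \left(- 431 r + - r u\right) = - 8 \left(- 431 r - r u\right) = 3448 r + 8 r u$)
$\sqrt{f{\left(-579,-110 \right)} + 108561} = \sqrt{8 \left(-579\right) \left(431 - 110\right) + 108561} = \sqrt{8 \left(-579\right) 321 + 108561} = \sqrt{-1486872 + 108561} = \sqrt{-1378311} = 11 i \sqrt{11391}$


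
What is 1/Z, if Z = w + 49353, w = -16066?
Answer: 1/33287 ≈ 3.0042e-5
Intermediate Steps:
Z = 33287 (Z = -16066 + 49353 = 33287)
1/Z = 1/33287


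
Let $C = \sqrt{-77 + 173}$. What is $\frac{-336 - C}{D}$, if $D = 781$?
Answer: $- \frac{336}{781} - \frac{4 \sqrt{6}}{781} \approx -0.44276$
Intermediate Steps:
$C = 4 \sqrt{6}$ ($C = \sqrt{96} = 4 \sqrt{6} \approx 9.798$)
$\frac{-336 - C}{D} = \frac{-336 - 4 \sqrt{6}}{781} = \left(-336 - 4 \sqrt{6}\right) \frac{1}{781} = - \frac{336}{781} - \frac{4 \sqrt{6}}{781}$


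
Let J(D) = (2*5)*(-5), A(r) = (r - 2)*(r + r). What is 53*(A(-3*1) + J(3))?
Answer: -1060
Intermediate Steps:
A(r) = 2*r*(-2 + r) (A(r) = (-2 + r)*(2*r) = 2*r*(-2 + r))
J(D) = -50 (J(D) = 10*(-5) = -50)
53*(A(-3*1) + J(3)) = 53*(2*(-3*1)*(-2 - 3*1) - 50) = 53*(2*(-3)*(-2 - 3) - 50) = 53*(2*(-3)*(-5) - 50) = 53*(30 - 50) = 53*(-20) = -1060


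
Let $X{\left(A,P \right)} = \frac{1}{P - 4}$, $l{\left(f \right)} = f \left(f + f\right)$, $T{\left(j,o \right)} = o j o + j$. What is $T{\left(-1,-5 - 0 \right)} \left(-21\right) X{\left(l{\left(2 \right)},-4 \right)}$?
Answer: $- \frac{273}{4} \approx -68.25$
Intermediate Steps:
$T{\left(j,o \right)} = j + j o^{2}$ ($T{\left(j,o \right)} = j o o + j = j o^{2} + j = j + j o^{2}$)
$l{\left(f \right)} = 2 f^{2}$ ($l{\left(f \right)} = f 2 f = 2 f^{2}$)
$X{\left(A,P \right)} = \frac{1}{-4 + P}$
$T{\left(-1,-5 - 0 \right)} \left(-21\right) X{\left(l{\left(2 \right)},-4 \right)} = \frac{- (1 + \left(-5 - 0\right)^{2}) \left(-21\right)}{-4 - 4} = \frac{- (1 + \left(-5 + 0\right)^{2}) \left(-21\right)}{-8} = - (1 + \left(-5\right)^{2}) \left(-21\right) \left(- \frac{1}{8}\right) = - (1 + 25) \left(-21\right) \left(- \frac{1}{8}\right) = \left(-1\right) 26 \left(-21\right) \left(- \frac{1}{8}\right) = \left(-26\right) \left(-21\right) \left(- \frac{1}{8}\right) = 546 \left(- \frac{1}{8}\right) = - \frac{273}{4}$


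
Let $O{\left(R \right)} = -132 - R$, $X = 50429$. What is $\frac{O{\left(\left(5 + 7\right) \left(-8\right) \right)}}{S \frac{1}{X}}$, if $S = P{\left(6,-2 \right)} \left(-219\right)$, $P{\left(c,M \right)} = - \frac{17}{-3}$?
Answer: $\frac{1815444}{1241} \approx 1462.9$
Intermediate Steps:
$P{\left(c,M \right)} = \frac{17}{3}$ ($P{\left(c,M \right)} = \left(-17\right) \left(- \frac{1}{3}\right) = \frac{17}{3}$)
$S = -1241$ ($S = \frac{17}{3} \left(-219\right) = -1241$)
$\frac{O{\left(\left(5 + 7\right) \left(-8\right) \right)}}{S \frac{1}{X}} = \frac{-132 - \left(5 + 7\right) \left(-8\right)}{\left(-1241\right) \frac{1}{50429}} = \frac{-132 - 12 \left(-8\right)}{\left(-1241\right) \frac{1}{50429}} = \frac{-132 - -96}{- \frac{1241}{50429}} = \left(-132 + 96\right) \left(- \frac{50429}{1241}\right) = \left(-36\right) \left(- \frac{50429}{1241}\right) = \frac{1815444}{1241}$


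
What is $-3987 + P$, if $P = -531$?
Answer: $-4518$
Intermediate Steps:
$-3987 + P = -3987 - 531 = -4518$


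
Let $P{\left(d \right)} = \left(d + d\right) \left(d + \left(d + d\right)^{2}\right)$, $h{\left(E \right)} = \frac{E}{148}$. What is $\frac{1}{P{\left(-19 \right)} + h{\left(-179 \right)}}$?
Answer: $- \frac{148}{8014379} \approx -1.8467 \cdot 10^{-5}$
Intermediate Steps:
$h{\left(E \right)} = \frac{E}{148}$ ($h{\left(E \right)} = E \frac{1}{148} = \frac{E}{148}$)
$P{\left(d \right)} = 2 d \left(d + 4 d^{2}\right)$ ($P{\left(d \right)} = 2 d \left(d + \left(2 d\right)^{2}\right) = 2 d \left(d + 4 d^{2}\right)$)
$\frac{1}{P{\left(-19 \right)} + h{\left(-179 \right)}} = \frac{1}{\left(-19\right)^{2} \left(2 + 8 \left(-19\right)\right) + \frac{1}{148} \left(-179\right)} = \frac{1}{361 \left(2 - 152\right) - \frac{179}{148}} = \frac{1}{361 \left(-150\right) - \frac{179}{148}} = \frac{1}{-54150 - \frac{179}{148}} = \frac{1}{- \frac{8014379}{148}} = - \frac{148}{8014379}$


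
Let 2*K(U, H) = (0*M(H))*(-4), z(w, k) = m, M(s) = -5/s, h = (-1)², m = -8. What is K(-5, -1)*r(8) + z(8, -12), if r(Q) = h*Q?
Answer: -8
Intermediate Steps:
h = 1
z(w, k) = -8
r(Q) = Q (r(Q) = 1*Q = Q)
K(U, H) = 0 (K(U, H) = ((0*(-5/H))*(-4))/2 = (0*(-4))/2 = (½)*0 = 0)
K(-5, -1)*r(8) + z(8, -12) = 0*8 - 8 = 0 - 8 = -8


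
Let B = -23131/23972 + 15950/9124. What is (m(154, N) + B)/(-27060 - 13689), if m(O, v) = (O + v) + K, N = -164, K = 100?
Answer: -1654679473/742720232956 ≈ -0.0022279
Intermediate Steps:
B = 42826539/54680132 (B = -23131*1/23972 + 15950*(1/9124) = -23131/23972 + 7975/4562 = 42826539/54680132 ≈ 0.78322)
m(O, v) = 100 + O + v (m(O, v) = (O + v) + 100 = 100 + O + v)
(m(154, N) + B)/(-27060 - 13689) = ((100 + 154 - 164) + 42826539/54680132)/(-27060 - 13689) = (90 + 42826539/54680132)/(-40749) = (4964038419/54680132)*(-1/40749) = -1654679473/742720232956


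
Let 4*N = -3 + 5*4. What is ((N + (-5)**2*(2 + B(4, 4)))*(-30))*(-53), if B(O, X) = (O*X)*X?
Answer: 5260515/2 ≈ 2.6303e+6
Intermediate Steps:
B(O, X) = O*X**2
N = 17/4 (N = (-3 + 5*4)/4 = (-3 + 20)/4 = (1/4)*17 = 17/4 ≈ 4.2500)
((N + (-5)**2*(2 + B(4, 4)))*(-30))*(-53) = ((17/4 + (-5)**2*(2 + 4*4**2))*(-30))*(-53) = ((17/4 + 25*(2 + 4*16))*(-30))*(-53) = ((17/4 + 25*(2 + 64))*(-30))*(-53) = ((17/4 + 25*66)*(-30))*(-53) = ((17/4 + 1650)*(-30))*(-53) = ((6617/4)*(-30))*(-53) = -99255/2*(-53) = 5260515/2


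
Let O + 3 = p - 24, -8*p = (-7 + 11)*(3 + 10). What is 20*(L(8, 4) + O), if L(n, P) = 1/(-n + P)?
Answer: -675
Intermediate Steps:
p = -13/2 (p = -(-7 + 11)*(3 + 10)/8 = -13/2 ≈ -6.5000)
L(n, P) = 1/(P - n)
O = -67/2 (O = -3 + (-13/2 - 24) = -3 - 61/2 = -67/2 ≈ -33.500)
20*(L(8, 4) + O) = 20*(1/(4 - 1*8) - 67/2) = 20*(1/(4 - 8) - 67/2) = 20*(1/(-4) - 67/2) = 20*(-1/4 - 67/2) = 20*(-135/4) = -675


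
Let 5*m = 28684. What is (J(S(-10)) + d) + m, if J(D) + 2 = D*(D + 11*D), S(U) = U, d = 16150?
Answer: 115424/5 ≈ 23085.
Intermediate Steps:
m = 28684/5 (m = (1/5)*28684 = 28684/5 ≈ 5736.8)
J(D) = -2 + 12*D**2 (J(D) = -2 + D*(D + 11*D) = -2 + D*(12*D) = -2 + 12*D**2)
(J(S(-10)) + d) + m = ((-2 + 12*(-10)**2) + 16150) + 28684/5 = ((-2 + 12*100) + 16150) + 28684/5 = ((-2 + 1200) + 16150) + 28684/5 = (1198 + 16150) + 28684/5 = 17348 + 28684/5 = 115424/5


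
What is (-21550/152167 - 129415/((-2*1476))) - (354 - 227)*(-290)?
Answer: 16563553997425/449196984 ≈ 36874.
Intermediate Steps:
(-21550/152167 - 129415/((-2*1476))) - (354 - 227)*(-290) = (-21550*1/152167 - 129415/(-2952)) - 127*(-290) = (-21550/152167 - 129415*(-1/2952)) - 1*(-36830) = (-21550/152167 + 129415/2952) + 36830 = 19629076705/449196984 + 36830 = 16563553997425/449196984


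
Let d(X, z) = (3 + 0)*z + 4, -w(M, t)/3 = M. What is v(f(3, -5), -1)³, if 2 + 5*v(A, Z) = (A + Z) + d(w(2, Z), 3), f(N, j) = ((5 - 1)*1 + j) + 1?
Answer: 8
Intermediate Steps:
w(M, t) = -3*M
d(X, z) = 4 + 3*z (d(X, z) = 3*z + 4 = 4 + 3*z)
f(N, j) = 5 + j (f(N, j) = (4*1 + j) + 1 = (4 + j) + 1 = 5 + j)
v(A, Z) = 11/5 + A/5 + Z/5 (v(A, Z) = -⅖ + ((A + Z) + (4 + 3*3))/5 = -⅖ + ((A + Z) + (4 + 9))/5 = -⅖ + ((A + Z) + 13)/5 = -⅖ + (13 + A + Z)/5 = -⅖ + (13/5 + A/5 + Z/5) = 11/5 + A/5 + Z/5)
v(f(3, -5), -1)³ = (11/5 + (5 - 5)/5 + (⅕)*(-1))³ = (11/5 + (⅕)*0 - ⅕)³ = (11/5 + 0 - ⅕)³ = 2³ = 8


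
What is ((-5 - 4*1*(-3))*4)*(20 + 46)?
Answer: 1848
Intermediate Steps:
((-5 - 4*1*(-3))*4)*(20 + 46) = ((-5 - 4*(-3))*4)*66 = ((-5 + 12)*4)*66 = (7*4)*66 = 28*66 = 1848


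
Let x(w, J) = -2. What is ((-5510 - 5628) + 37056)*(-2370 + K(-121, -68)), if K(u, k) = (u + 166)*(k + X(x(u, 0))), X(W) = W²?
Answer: -136069500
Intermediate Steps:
K(u, k) = (4 + k)*(166 + u) (K(u, k) = (u + 166)*(k + (-2)²) = (166 + u)*(k + 4) = (166 + u)*(4 + k) = (4 + k)*(166 + u))
((-5510 - 5628) + 37056)*(-2370 + K(-121, -68)) = ((-5510 - 5628) + 37056)*(-2370 + (664 + 4*(-121) + 166*(-68) - 68*(-121))) = (-11138 + 37056)*(-2370 + (664 - 484 - 11288 + 8228)) = 25918*(-2370 - 2880) = 25918*(-5250) = -136069500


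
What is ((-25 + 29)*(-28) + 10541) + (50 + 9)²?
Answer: 13910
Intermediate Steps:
((-25 + 29)*(-28) + 10541) + (50 + 9)² = (4*(-28) + 10541) + 59² = (-112 + 10541) + 3481 = 10429 + 3481 = 13910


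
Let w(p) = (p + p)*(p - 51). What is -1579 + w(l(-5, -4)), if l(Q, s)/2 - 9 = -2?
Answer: -2615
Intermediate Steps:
l(Q, s) = 14 (l(Q, s) = 18 + 2*(-2) = 18 - 4 = 14)
w(p) = 2*p*(-51 + p) (w(p) = (2*p)*(-51 + p) = 2*p*(-51 + p))
-1579 + w(l(-5, -4)) = -1579 + 2*14*(-51 + 14) = -1579 + 2*14*(-37) = -1579 - 1036 = -2615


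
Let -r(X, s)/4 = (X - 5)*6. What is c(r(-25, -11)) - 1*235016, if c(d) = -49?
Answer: -235065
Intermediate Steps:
r(X, s) = 120 - 24*X (r(X, s) = -4*(X - 5)*6 = -4*(-5 + X)*6 = -4*(-30 + 6*X) = 120 - 24*X)
c(r(-25, -11)) - 1*235016 = -49 - 1*235016 = -49 - 235016 = -235065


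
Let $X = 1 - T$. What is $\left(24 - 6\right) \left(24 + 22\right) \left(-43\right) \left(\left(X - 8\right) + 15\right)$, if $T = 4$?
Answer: $-142416$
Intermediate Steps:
$X = -3$ ($X = 1 - 4 = -3$)
$\left(24 - 6\right) \left(24 + 22\right) \left(-43\right) \left(\left(X - 8\right) + 15\right) = \left(24 - 6\right) \left(24 + 22\right) \left(-43\right) \left(\left(-3 - 8\right) + 15\right) = 18 \cdot 46 \left(-43\right) \left(-11 + 15\right) = 828 \left(-43\right) 4 = \left(-35604\right) 4 = -142416$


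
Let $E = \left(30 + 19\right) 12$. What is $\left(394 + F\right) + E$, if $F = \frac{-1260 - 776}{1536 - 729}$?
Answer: $\frac{790438}{807} \approx 979.48$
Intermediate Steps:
$E = 588$ ($E = 49 \cdot 12 = 588$)
$F = - \frac{2036}{807} \approx -2.5229$
$\left(394 + F\right) + E = \left(394 - \frac{2036}{807}\right) + 588 = \frac{315922}{807} + 588 = \frac{790438}{807}$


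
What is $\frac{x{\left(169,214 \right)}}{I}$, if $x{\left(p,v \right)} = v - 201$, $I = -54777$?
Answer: $- \frac{13}{54777} \approx -0.00023733$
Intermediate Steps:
$x{\left(p,v \right)} = -201 + v$
$\frac{x{\left(169,214 \right)}}{I} = \frac{-201 + 214}{-54777} = 13 \left(- \frac{1}{54777}\right) = - \frac{13}{54777}$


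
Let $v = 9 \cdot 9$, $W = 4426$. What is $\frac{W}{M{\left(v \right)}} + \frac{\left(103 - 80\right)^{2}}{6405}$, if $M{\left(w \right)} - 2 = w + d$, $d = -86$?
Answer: $- \frac{9448981}{6405} \approx -1475.3$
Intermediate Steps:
$v = 81$
$M{\left(w \right)} = -84 + w$ ($M{\left(w \right)} = 2 + \left(w - 86\right) = 2 + \left(-86 + w\right) = -84 + w$)
$\frac{W}{M{\left(v \right)}} + \frac{\left(103 - 80\right)^{2}}{6405} = \frac{4426}{-84 + 81} + \frac{\left(103 - 80\right)^{2}}{6405} = \frac{4426}{-3} + 23^{2} \cdot \frac{1}{6405} = 4426 \left(- \frac{1}{3}\right) + 529 \cdot \frac{1}{6405} = - \frac{4426}{3} + \frac{529}{6405} = - \frac{9448981}{6405}$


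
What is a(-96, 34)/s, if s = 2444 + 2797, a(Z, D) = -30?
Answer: -10/1747 ≈ -0.0057241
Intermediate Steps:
s = 5241
a(-96, 34)/s = -30/5241 = -30*1/5241 = -10/1747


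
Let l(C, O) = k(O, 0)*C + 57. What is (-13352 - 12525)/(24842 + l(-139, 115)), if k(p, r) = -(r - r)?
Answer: -25877/24899 ≈ -1.0393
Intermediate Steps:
k(p, r) = 0 (k(p, r) = -1*0 = 0)
l(C, O) = 57 (l(C, O) = 0*C + 57 = 0 + 57 = 57)
(-13352 - 12525)/(24842 + l(-139, 115)) = (-13352 - 12525)/(24842 + 57) = -25877/24899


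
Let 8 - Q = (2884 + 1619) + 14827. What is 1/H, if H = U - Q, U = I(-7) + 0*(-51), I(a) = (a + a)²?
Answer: 1/19518 ≈ 5.1235e-5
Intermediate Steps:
I(a) = 4*a² (I(a) = (2*a)² = 4*a²)
U = 196 (U = 4*(-7)² + 0*(-51) = 4*49 + 0 = 196 + 0 = 196)
Q = -19322 (Q = 8 - ((2884 + 1619) + 14827) = 8 - (4503 + 14827) = 8 - 1*19330 = 8 - 19330 = -19322)
H = 19518 (H = 196 - 1*(-19322) = 196 + 19322 = 19518)
1/H = 1/19518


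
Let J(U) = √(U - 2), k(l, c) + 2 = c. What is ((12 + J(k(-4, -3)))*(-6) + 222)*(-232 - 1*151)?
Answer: -57450 + 2298*I*√7 ≈ -57450.0 + 6079.9*I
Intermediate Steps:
k(l, c) = -2 + c
J(U) = √(-2 + U)
((12 + J(k(-4, -3)))*(-6) + 222)*(-232 - 1*151) = ((12 + √(-2 + (-2 - 3)))*(-6) + 222)*(-232 - 1*151) = ((12 + √(-2 - 5))*(-6) + 222)*(-232 - 151) = ((12 + √(-7))*(-6) + 222)*(-383) = ((12 + I*√7)*(-6) + 222)*(-383) = ((-72 - 6*I*√7) + 222)*(-383) = (150 - 6*I*√7)*(-383) = -57450 + 2298*I*√7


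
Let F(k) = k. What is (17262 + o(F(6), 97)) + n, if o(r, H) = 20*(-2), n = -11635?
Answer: 5587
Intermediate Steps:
o(r, H) = -40
(17262 + o(F(6), 97)) + n = (17262 - 40) - 11635 = 17222 - 11635 = 5587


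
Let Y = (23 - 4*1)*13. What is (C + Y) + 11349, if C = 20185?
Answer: 31781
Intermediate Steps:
Y = 247 (Y = (23 - 4)*13 = 19*13 = 247)
(C + Y) + 11349 = (20185 + 247) + 11349 = 20432 + 11349 = 31781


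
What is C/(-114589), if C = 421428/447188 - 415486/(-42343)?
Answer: -7273031399/77491963213217 ≈ -9.3855e-5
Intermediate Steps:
C = 7273031399/676260053 (C = 421428*(1/447188) - 415486*(-1/42343) = 15051/15971 + 415486/42343 = 7273031399/676260053 ≈ 10.755)
C/(-114589) = (7273031399/676260053)/(-114589) = (7273031399/676260053)*(-1/114589) = -7273031399/77491963213217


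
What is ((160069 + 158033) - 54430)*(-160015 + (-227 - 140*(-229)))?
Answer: -33798004304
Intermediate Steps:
((160069 + 158033) - 54430)*(-160015 + (-227 - 140*(-229))) = (318102 - 54430)*(-160015 + (-227 + 32060)) = 263672*(-160015 + 31833) = 263672*(-128182) = -33798004304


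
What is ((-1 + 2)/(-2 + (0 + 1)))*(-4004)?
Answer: 4004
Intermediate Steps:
((-1 + 2)/(-2 + (0 + 1)))*(-4004) = (1/(-2 + 1))*(-4004) = (1/(-1))*(-4004) = (1*(-1))*(-4004) = -1*(-4004) = 4004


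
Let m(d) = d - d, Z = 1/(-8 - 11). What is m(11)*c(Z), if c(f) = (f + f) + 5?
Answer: 0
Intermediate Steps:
Z = -1/19 (Z = 1/(-19) = -1/19 ≈ -0.052632)
m(d) = 0
c(f) = 5 + 2*f (c(f) = 2*f + 5 = 5 + 2*f)
m(11)*c(Z) = 0*(5 + 2*(-1/19)) = 0*(5 - 2/19) = 0*(93/19) = 0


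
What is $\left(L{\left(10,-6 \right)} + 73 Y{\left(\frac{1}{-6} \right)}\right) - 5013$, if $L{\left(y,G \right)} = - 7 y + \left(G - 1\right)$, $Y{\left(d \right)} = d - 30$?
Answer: $- \frac{43753}{6} \approx -7292.2$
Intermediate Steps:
$Y{\left(d \right)} = -30 + d$ ($Y{\left(d \right)} = d - 30 = -30 + d$)
$L{\left(y,G \right)} = -1 + G - 7 y$ ($L{\left(y,G \right)} = - 7 y + \left(G - 1\right) = - 7 y + \left(-1 + G\right) = -1 + G - 7 y$)
$\left(L{\left(10,-6 \right)} + 73 Y{\left(\frac{1}{-6} \right)}\right) - 5013 = \left(\left(-1 - 6 - 70\right) + 73 \left(-30 + \frac{1}{-6}\right)\right) - 5013 = \left(\left(-1 - 6 - 70\right) + 73 \left(-30 - \frac{1}{6}\right)\right) - 5013 = \left(-77 + 73 \left(- \frac{181}{6}\right)\right) - 5013 = \left(-77 - \frac{13213}{6}\right) - 5013 = - \frac{13675}{6} - 5013 = - \frac{43753}{6}$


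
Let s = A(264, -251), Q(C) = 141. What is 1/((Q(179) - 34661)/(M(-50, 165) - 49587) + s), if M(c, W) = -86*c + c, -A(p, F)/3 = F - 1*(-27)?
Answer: 45337/30500984 ≈ 0.0014864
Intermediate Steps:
A(p, F) = -81 - 3*F (A(p, F) = -3*(F - 1*(-27)) = -3*(F + 27) = -3*(27 + F) = -81 - 3*F)
M(c, W) = -85*c
s = 672 (s = -81 - 3*(-251) = -81 + 753 = 672)
1/((Q(179) - 34661)/(M(-50, 165) - 49587) + s) = 1/((141 - 34661)/(-85*(-50) - 49587) + 672) = 1/(-34520/(4250 - 49587) + 672) = 1/(-34520/(-45337) + 672) = 1/(-34520*(-1/45337) + 672) = 1/(34520/45337 + 672) = 1/(30500984/45337) = 45337/30500984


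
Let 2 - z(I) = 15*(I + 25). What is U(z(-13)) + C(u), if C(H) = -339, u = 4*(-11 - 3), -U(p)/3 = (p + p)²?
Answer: -380547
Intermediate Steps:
z(I) = -373 - 15*I (z(I) = 2 - 15*(I + 25) = 2 - 15*(25 + I) = 2 - (375 + 15*I) = 2 + (-375 - 15*I) = -373 - 15*I)
U(p) = -12*p² (U(p) = -3*(p + p)² = -3*4*p² = -12*p²)
u = -56 (u = 4*(-14) = -56)
U(z(-13)) + C(u) = -12*(-373 - 15*(-13))² - 339 = -12*(-373 + 195)² - 339 = -12*(-178)² - 339 = -12*31684 - 339 = -380208 - 339 = -380547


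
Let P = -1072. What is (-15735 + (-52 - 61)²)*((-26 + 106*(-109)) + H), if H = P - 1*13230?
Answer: 76766012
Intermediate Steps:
H = -14302 (H = -1072 - 1*13230 = -1072 - 13230 = -14302)
(-15735 + (-52 - 61)²)*((-26 + 106*(-109)) + H) = (-15735 + (-52 - 61)²)*((-26 + 106*(-109)) - 14302) = (-15735 + (-113)²)*((-26 - 11554) - 14302) = (-15735 + 12769)*(-11580 - 14302) = -2966*(-25882) = 76766012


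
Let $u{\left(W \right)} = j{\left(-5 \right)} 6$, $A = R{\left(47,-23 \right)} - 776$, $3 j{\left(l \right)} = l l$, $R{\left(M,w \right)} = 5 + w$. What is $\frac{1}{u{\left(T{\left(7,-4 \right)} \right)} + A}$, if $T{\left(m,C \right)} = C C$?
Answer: $- \frac{1}{744} \approx -0.0013441$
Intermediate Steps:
$T{\left(m,C \right)} = C^{2}$
$j{\left(l \right)} = \frac{l^{2}}{3}$ ($j{\left(l \right)} = \frac{l l}{3} = \frac{l^{2}}{3}$)
$A = -794$ ($A = \left(5 - 23\right) - 776 = -18 - 776 = -794$)
$u{\left(W \right)} = 50$ ($u{\left(W \right)} = \frac{\left(-5\right)^{2}}{3} \cdot 6 = \frac{1}{3} \cdot 25 \cdot 6 = \frac{25}{3} \cdot 6 = 50$)
$\frac{1}{u{\left(T{\left(7,-4 \right)} \right)} + A} = \frac{1}{50 - 794} = \frac{1}{-744} = - \frac{1}{744}$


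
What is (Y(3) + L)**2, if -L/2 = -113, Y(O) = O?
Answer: 52441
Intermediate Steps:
L = 226 (L = -2*(-113) = 226)
(Y(3) + L)**2 = (3 + 226)**2 = 229**2 = 52441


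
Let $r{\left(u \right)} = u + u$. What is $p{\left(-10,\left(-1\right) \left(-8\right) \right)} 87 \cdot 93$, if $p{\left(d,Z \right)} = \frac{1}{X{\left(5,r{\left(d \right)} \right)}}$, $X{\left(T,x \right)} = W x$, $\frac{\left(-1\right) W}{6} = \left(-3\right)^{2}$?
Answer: $\frac{899}{120} \approx 7.4917$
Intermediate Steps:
$r{\left(u \right)} = 2 u$
$W = -54$ ($W = - 6 \left(-3\right)^{2} = \left(-6\right) 9 = -54$)
$X{\left(T,x \right)} = - 54 x$
$p{\left(d,Z \right)} = - \frac{1}{108 d}$ ($p{\left(d,Z \right)} = \frac{1}{\left(-54\right) 2 d} = \frac{1}{\left(-108\right) d} = - \frac{1}{108 d}$)
$p{\left(-10,\left(-1\right) \left(-8\right) \right)} 87 \cdot 93 = - \frac{1}{108 \left(-10\right)} 87 \cdot 93 = \left(- \frac{1}{108}\right) \left(- \frac{1}{10}\right) 87 \cdot 93 = \frac{1}{1080} \cdot 87 \cdot 93 = \frac{29}{360} \cdot 93 = \frac{899}{120}$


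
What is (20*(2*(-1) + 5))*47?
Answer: 2820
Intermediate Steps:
(20*(2*(-1) + 5))*47 = (20*(-2 + 5))*47 = (20*3)*47 = 60*47 = 2820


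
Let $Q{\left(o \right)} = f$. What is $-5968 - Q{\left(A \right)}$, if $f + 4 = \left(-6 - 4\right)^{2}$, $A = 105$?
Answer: $-6064$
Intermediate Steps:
$f = 96$ ($f = -4 + \left(-6 - 4\right)^{2} = -4 + \left(-10\right)^{2} = -4 + 100 = 96$)
$Q{\left(o \right)} = 96$
$-5968 - Q{\left(A \right)} = -5968 - 96 = -6064$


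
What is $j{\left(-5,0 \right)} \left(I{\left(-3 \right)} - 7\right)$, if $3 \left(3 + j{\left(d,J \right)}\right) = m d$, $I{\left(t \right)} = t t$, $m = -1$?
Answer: $- \frac{8}{3} \approx -2.6667$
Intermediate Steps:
$I{\left(t \right)} = t^{2}$
$j{\left(d,J \right)} = -3 - \frac{d}{3}$ ($j{\left(d,J \right)} = -3 + \frac{\left(-1\right) d}{3} = -3 - \frac{d}{3}$)
$j{\left(-5,0 \right)} \left(I{\left(-3 \right)} - 7\right) = \left(-3 - - \frac{5}{3}\right) \left(\left(-3\right)^{2} - 7\right) = \left(-3 + \frac{5}{3}\right) \left(9 - 7\right) = \left(- \frac{4}{3}\right) 2 = - \frac{8}{3}$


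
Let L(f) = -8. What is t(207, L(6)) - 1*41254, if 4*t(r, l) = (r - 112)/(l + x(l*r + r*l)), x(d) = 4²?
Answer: -1320033/32 ≈ -41251.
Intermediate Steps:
x(d) = 16
t(r, l) = (-112 + r)/(4*(16 + l)) (t(r, l) = ((r - 112)/(l + 16))/4 = ((-112 + r)/(16 + l))/4 = (-112 + r)/(4*(16 + l)))
t(207, L(6)) - 1*41254 = (-112 + 207)/(4*(16 - 8)) - 1*41254 = (¼)*95/8 - 41254 = (¼)*(⅛)*95 - 41254 = 95/32 - 41254 = -1320033/32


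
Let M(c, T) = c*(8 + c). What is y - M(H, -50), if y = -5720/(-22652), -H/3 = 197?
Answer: -1951202209/5663 ≈ -3.4455e+5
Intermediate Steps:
H = -591 (H = -3*197 = -591)
y = 1430/5663 (y = -5720*(-1/22652) = 1430/5663 ≈ 0.25252)
y - M(H, -50) = 1430/5663 - (-591)*(8 - 591) = 1430/5663 - (-591)*(-583) = 1430/5663 - 1*344553 = 1430/5663 - 344553 = -1951202209/5663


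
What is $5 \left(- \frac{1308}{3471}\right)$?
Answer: $- \frac{2180}{1157} \approx -1.8842$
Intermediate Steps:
$5 \left(- \frac{1308}{3471}\right) = 5 \left(\left(-1308\right) \frac{1}{3471}\right) = 5 \left(- \frac{436}{1157}\right) = - \frac{2180}{1157}$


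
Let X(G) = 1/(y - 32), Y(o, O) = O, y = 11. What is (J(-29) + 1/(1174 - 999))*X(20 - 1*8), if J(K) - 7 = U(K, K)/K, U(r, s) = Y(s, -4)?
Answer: -36254/106575 ≈ -0.34017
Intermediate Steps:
U(r, s) = -4
X(G) = -1/21 (X(G) = 1/(11 - 32) = 1/(-21) = -1/21)
J(K) = 7 - 4/K
(J(-29) + 1/(1174 - 999))*X(20 - 1*8) = ((7 - 4/(-29)) + 1/(1174 - 999))*(-1/21) = ((7 - 4*(-1/29)) + 1/175)*(-1/21) = ((7 + 4/29) + 1/175)*(-1/21) = (207/29 + 1/175)*(-1/21) = (36254/5075)*(-1/21) = -36254/106575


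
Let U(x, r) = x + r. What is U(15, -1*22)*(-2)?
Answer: 14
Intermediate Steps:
U(x, r) = r + x
U(15, -1*22)*(-2) = (-1*22 + 15)*(-2) = (-22 + 15)*(-2) = -7*(-2) = 14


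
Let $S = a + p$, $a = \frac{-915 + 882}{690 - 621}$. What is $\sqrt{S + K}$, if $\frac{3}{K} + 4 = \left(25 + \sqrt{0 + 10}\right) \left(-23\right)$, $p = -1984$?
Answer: $\frac{\sqrt{-114288377627348612 + 12043541451 \sqrt{10}}}{7588873} \approx 44.548 i$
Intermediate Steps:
$a = - \frac{11}{23}$ ($a = - \frac{33}{69} = \left(-33\right) \frac{1}{69} = - \frac{11}{23} \approx -0.47826$)
$S = - \frac{45643}{23}$ ($S = - \frac{11}{23} - 1984 = - \frac{45643}{23} \approx -1984.5$)
$K = \frac{3}{-579 - 23 \sqrt{10}}$ ($K = \frac{3}{-4 + \left(25 + \sqrt{0 + 10}\right) \left(-23\right)} = \frac{3}{-4 + \left(25 + \sqrt{10}\right) \left(-23\right)} = \frac{3}{-4 - \left(575 + 23 \sqrt{10}\right)} = \frac{3}{-579 - 23 \sqrt{10}} \approx -0.0046031$)
$\sqrt{S + K} = \sqrt{- \frac{45643}{23} - \left(\frac{1737}{329951} - \frac{69 \sqrt{10}}{329951}\right)} = \sqrt{- \frac{15059993444}{7588873} + \frac{69 \sqrt{10}}{329951}}$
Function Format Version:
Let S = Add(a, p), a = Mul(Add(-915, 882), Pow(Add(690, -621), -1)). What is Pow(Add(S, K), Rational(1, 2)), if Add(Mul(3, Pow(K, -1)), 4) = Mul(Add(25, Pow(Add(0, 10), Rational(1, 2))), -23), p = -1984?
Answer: Mul(Rational(1, 7588873), Pow(Add(-114288377627348612, Mul(12043541451, Pow(10, Rational(1, 2)))), Rational(1, 2))) ≈ Mul(44.548, I)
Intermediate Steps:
a = Rational(-11, 23) (a = Mul(-33, Pow(69, -1)) = Mul(-33, Rational(1, 69)) = Rational(-11, 23) ≈ -0.47826)
S = Rational(-45643, 23) (S = Add(Rational(-11, 23), -1984) = Rational(-45643, 23) ≈ -1984.5)
K = Mul(3, Pow(Add(-579, Mul(-23, Pow(10, Rational(1, 2)))), -1)) (K = Mul(3, Pow(Add(-4, Mul(Add(25, Pow(Add(0, 10), Rational(1, 2))), -23)), -1)) = Mul(3, Pow(Add(-4, Mul(Add(25, Pow(10, Rational(1, 2))), -23)), -1)) = Mul(3, Pow(Add(-4, Add(-575, Mul(-23, Pow(10, Rational(1, 2))))), -1)) = Mul(3, Pow(Add(-579, Mul(-23, Pow(10, Rational(1, 2)))), -1)) ≈ -0.0046031)
Pow(Add(S, K), Rational(1, 2)) = Pow(Add(Rational(-45643, 23), Add(Rational(-1737, 329951), Mul(Rational(69, 329951), Pow(10, Rational(1, 2))))), Rational(1, 2)) = Pow(Add(Rational(-15059993444, 7588873), Mul(Rational(69, 329951), Pow(10, Rational(1, 2)))), Rational(1, 2))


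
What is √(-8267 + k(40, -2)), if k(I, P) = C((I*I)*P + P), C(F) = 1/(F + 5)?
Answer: 20*I*√211238578/3197 ≈ 90.923*I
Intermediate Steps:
C(F) = 1/(5 + F)
k(I, P) = 1/(5 + P + P*I²) (k(I, P) = 1/(5 + ((I*I)*P + P)) = 1/(5 + (I²*P + P)) = 1/(5 + (P*I² + P)) = 1/(5 + (P + P*I²)) = 1/(5 + P + P*I²))
√(-8267 + k(40, -2)) = √(-8267 + 1/(5 - 2*(1 + 40²))) = √(-8267 + 1/(5 - 2*(1 + 1600))) = √(-8267 + 1/(5 - 2*1601)) = √(-8267 + 1/(5 - 3202)) = √(-8267 + 1/(-3197)) = √(-8267 - 1/3197) = √(-26429600/3197) = 20*I*√211238578/3197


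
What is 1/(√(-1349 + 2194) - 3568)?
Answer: -3568/12729779 - 13*√5/12729779 ≈ -0.00028257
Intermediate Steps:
1/(√(-1349 + 2194) - 3568) = 1/(√845 - 3568) = 1/(13*√5 - 3568) = 1/(-3568 + 13*√5)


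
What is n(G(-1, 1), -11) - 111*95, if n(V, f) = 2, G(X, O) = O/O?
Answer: -10543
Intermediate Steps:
G(X, O) = 1
n(G(-1, 1), -11) - 111*95 = 2 - 111*95 = 2 - 10545 = -10543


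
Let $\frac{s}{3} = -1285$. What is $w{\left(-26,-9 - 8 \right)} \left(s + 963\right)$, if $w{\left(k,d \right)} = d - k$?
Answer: $-26028$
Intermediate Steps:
$s = -3855$ ($s = 3 \left(-1285\right) = -3855$)
$w{\left(-26,-9 - 8 \right)} \left(s + 963\right) = \left(\left(-9 - 8\right) - -26\right) \left(-3855 + 963\right) = \left(-17 + 26\right) \left(-2892\right) = 9 \left(-2892\right) = -26028$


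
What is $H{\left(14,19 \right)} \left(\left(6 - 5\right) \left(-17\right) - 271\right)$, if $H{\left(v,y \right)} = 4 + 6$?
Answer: $-2880$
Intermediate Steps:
$H{\left(v,y \right)} = 10$
$H{\left(14,19 \right)} \left(\left(6 - 5\right) \left(-17\right) - 271\right) = 10 \left(\left(6 - 5\right) \left(-17\right) - 271\right) = 10 \left(1 \left(-17\right) - 271\right) = 10 \left(-17 - 271\right) = 10 \left(-288\right) = -2880$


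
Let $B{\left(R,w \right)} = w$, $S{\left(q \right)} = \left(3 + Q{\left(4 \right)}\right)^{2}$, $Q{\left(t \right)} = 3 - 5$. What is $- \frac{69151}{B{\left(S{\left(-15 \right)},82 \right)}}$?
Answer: $- \frac{69151}{82} \approx -843.3$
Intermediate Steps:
$Q{\left(t \right)} = -2$
$S{\left(q \right)} = 1$ ($S{\left(q \right)} = \left(3 - 2\right)^{2} = 1^{2} = 1$)
$- \frac{69151}{B{\left(S{\left(-15 \right)},82 \right)}} = - \frac{69151}{82}$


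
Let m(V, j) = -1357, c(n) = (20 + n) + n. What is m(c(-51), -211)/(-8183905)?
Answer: 1357/8183905 ≈ 0.00016581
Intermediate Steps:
c(n) = 20 + 2*n
m(c(-51), -211)/(-8183905) = -1357/(-8183905) = -1357*(-1/8183905) = 1357/8183905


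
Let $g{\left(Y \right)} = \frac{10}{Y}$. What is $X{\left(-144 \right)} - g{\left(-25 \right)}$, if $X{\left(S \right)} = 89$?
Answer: $\frac{447}{5} \approx 89.4$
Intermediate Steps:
$X{\left(-144 \right)} - g{\left(-25 \right)} = 89 - \frac{10}{-25} = 89 - 10 \left(- \frac{1}{25}\right) = 89 - - \frac{2}{5} = 89 + \frac{2}{5} = \frac{447}{5}$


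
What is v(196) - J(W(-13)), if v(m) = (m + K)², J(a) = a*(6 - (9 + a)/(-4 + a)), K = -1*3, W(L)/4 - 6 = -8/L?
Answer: 35238275/949 ≈ 37132.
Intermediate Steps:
W(L) = 24 - 32/L (W(L) = 24 + 4*(-8/L) = 24 - 32/L)
K = -3
J(a) = a*(6 - (9 + a)/(-4 + a))
v(m) = (-3 + m)² (v(m) = (m - 3)² = (-3 + m)²)
v(196) - J(W(-13)) = (-3 + 196)² - (24 - 32/(-13))*(-33 + 5*(24 - 32/(-13)))/(-4 + (24 - 32/(-13))) = 193² - (24 - 32*(-1/13))*(-33 + 5*(24 - 32*(-1/13)))/(-4 + (24 - 32*(-1/13))) = 37249 - (24 + 32/13)*(-33 + 5*(24 + 32/13))/(-4 + (24 + 32/13)) = 37249 - 344*(-33 + 5*(344/13))/(13*(-4 + 344/13)) = 37249 - 344*(-33 + 1720/13)/(13*292/13) = 37249 - 344*13*1291/(13*292*13) = 37249 - 1*111026/949 = 37249 - 111026/949 = 35238275/949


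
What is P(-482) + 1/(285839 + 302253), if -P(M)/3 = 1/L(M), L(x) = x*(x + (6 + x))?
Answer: -162815/33944376194 ≈ -4.7965e-6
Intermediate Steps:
L(x) = x*(6 + 2*x)
P(M) = -3/(2*M*(3 + M)) (P(M) = -3*1/(2*M*(3 + M)) = -3/(2*M*(3 + M)))
P(-482) + 1/(285839 + 302253) = -3/2/(-482*(3 - 482)) + 1/(285839 + 302253) = -3/2*(-1/482)/(-479) + 1/588092 = -3/2*(-1/482)*(-1/479) + 1/588092 = -3/461756 + 1/588092 = -162815/33944376194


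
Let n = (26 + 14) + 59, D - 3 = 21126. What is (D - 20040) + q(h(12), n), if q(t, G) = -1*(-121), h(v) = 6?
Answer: 1210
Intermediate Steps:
D = 21129 (D = 3 + 21126 = 21129)
n = 99 (n = 40 + 59 = 99)
q(t, G) = 121
(D - 20040) + q(h(12), n) = (21129 - 20040) + 121 = 1089 + 121 = 1210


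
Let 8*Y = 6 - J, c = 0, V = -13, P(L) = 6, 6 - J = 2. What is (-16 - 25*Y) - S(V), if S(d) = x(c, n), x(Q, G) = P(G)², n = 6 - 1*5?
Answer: -233/4 ≈ -58.250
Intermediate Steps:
J = 4 (J = 6 - 1*2 = 6 - 2 = 4)
n = 1 (n = 6 - 5 = 1)
Y = ¼ (Y = (6 - 1*4)/8 = (6 - 4)/8 = (⅛)*2 = ¼ ≈ 0.25000)
x(Q, G) = 36 (x(Q, G) = 6² = 36)
S(d) = 36
(-16 - 25*Y) - S(V) = (-16 - 25*¼) - 1*36 = (-16 - 25/4) - 36 = -89/4 - 36 = -233/4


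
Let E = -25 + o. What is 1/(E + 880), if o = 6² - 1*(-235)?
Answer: 1/1126 ≈ 0.00088810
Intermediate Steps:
o = 271 (o = 36 + 235 = 271)
E = 246 (E = -25 + 271 = 246)
1/(E + 880) = 1/(246 + 880) = 1/1126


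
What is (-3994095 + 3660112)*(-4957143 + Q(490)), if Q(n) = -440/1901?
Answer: 3147298580524189/1901 ≈ 1.6556e+12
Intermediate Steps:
Q(n) = -440/1901 (Q(n) = -440*1/1901 = -440/1901)
(-3994095 + 3660112)*(-4957143 + Q(490)) = (-3994095 + 3660112)*(-4957143 - 440/1901) = -333983*(-9423529283/1901) = 3147298580524189/1901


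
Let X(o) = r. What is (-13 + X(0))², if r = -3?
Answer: 256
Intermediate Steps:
X(o) = -3
(-13 + X(0))² = (-13 - 3)² = (-16)² = 256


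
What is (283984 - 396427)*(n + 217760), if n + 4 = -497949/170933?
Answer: -4185262087148757/170933 ≈ -2.4485e+10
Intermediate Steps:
n = -1181681/170933 (n = -4 - 497949/170933 = -1181681/170933 ≈ -6.9131)
(283984 - 396427)*(n + 217760) = (283984 - 396427)*(-1181681/170933 + 217760) = -112443*37221188399/170933 = -4185262087148757/170933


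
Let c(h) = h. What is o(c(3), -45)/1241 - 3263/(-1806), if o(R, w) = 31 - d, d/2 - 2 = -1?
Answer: 4101757/2241246 ≈ 1.8301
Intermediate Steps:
d = 2 (d = 4 + 2*(-1) = 4 - 2 = 2)
o(R, w) = 29 (o(R, w) = 31 - 1*2 = 31 - 2 = 29)
o(c(3), -45)/1241 - 3263/(-1806) = 29/1241 - 3263/(-1806) = 29*(1/1241) - 3263*(-1/1806) = 29/1241 + 3263/1806 = 4101757/2241246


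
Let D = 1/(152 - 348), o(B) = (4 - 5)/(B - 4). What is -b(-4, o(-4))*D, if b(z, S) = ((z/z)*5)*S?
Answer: 5/1568 ≈ 0.0031888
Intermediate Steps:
o(B) = -1/(-4 + B)
b(z, S) = 5*S (b(z, S) = (1*5)*S = 5*S)
D = -1/196 (D = 1/(-196) = -1/196 ≈ -0.0051020)
-b(-4, o(-4))*D = -5*(-1/(-4 - 4))*(-1)/196 = -5*(-1/(-8))*(-1)/196 = -5*(-1*(-⅛))*(-1)/196 = -5*(⅛)*(-1)/196 = -5*(-1)/(8*196) = -1*(-5/1568) = 5/1568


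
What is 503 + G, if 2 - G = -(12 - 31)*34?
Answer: -141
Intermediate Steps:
G = -644 (G = 2 - (-1)*(12 - 31)*34 = 2 - (-1)*(-19*34) = 2 - (-1)*(-646) = 2 - 1*646 = 2 - 646 = -644)
503 + G = 503 - 644 = -141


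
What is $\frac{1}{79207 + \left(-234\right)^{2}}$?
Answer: $\frac{1}{133963} \approx 7.4647 \cdot 10^{-6}$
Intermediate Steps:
$\frac{1}{79207 + \left(-234\right)^{2}} = \frac{1}{79207 + 54756} = \frac{1}{133963}$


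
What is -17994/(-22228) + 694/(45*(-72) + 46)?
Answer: 10511651/17749058 ≈ 0.59224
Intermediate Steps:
-17994/(-22228) + 694/(45*(-72) + 46) = -17994*(-1/22228) + 694/(-3240 + 46) = 8997/11114 + 694/(-3194) = 8997/11114 + 694*(-1/3194) = 8997/11114 - 347/1597 = 10511651/17749058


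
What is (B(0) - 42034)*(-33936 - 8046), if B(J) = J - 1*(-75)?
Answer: 1761522738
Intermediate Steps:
B(J) = 75 + J (B(J) = J + 75 = 75 + J)
(B(0) - 42034)*(-33936 - 8046) = ((75 + 0) - 42034)*(-33936 - 8046) = (75 - 42034)*(-41982) = -41959*(-41982) = 1761522738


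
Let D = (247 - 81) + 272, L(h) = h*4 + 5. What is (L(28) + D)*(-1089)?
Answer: -604395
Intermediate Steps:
L(h) = 5 + 4*h (L(h) = 4*h + 5 = 5 + 4*h)
D = 438 (D = 166 + 272 = 438)
(L(28) + D)*(-1089) = ((5 + 4*28) + 438)*(-1089) = ((5 + 112) + 438)*(-1089) = (117 + 438)*(-1089) = 555*(-1089) = -604395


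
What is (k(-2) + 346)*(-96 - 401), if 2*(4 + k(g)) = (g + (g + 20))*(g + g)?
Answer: -154070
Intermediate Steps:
k(g) = -4 + g*(20 + 2*g) (k(g) = -4 + ((g + (g + 20))*(g + g))/2 = -4 + ((g + (20 + g))*(2*g))/2 = -4 + ((20 + 2*g)*(2*g))/2 = -4 + (2*g*(20 + 2*g))/2 = -4 + g*(20 + 2*g))
(k(-2) + 346)*(-96 - 401) = ((-4 + 2*(-2)² + 20*(-2)) + 346)*(-96 - 401) = ((-4 + 2*4 - 40) + 346)*(-497) = ((-4 + 8 - 40) + 346)*(-497) = (-36 + 346)*(-497) = 310*(-497) = -154070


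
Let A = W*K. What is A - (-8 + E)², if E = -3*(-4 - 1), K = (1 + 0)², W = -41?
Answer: -90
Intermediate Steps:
K = 1 (K = 1² = 1)
E = 15 (E = -3*(-5) = 15)
A = -41 (A = -41*1 = -41)
A - (-8 + E)² = -41 - (-8 + 15)² = -41 - 1*7² = -41 - 1*49 = -41 - 49 = -90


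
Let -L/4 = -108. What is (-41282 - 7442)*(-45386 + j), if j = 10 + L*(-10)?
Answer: 2421387904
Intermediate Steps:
L = 432 (L = -4*(-108) = 432)
j = -4310 (j = 10 + 432*(-10) = 10 - 4320 = -4310)
(-41282 - 7442)*(-45386 + j) = (-41282 - 7442)*(-45386 - 4310) = -48724*(-49696) = 2421387904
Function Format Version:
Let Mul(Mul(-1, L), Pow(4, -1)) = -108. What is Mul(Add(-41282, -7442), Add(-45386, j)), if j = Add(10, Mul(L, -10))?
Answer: 2421387904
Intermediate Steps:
L = 432 (L = Mul(-4, -108) = 432)
j = -4310 (j = Add(10, Mul(432, -10)) = Add(10, -4320) = -4310)
Mul(Add(-41282, -7442), Add(-45386, j)) = Mul(Add(-41282, -7442), Add(-45386, -4310)) = Mul(-48724, -49696) = 2421387904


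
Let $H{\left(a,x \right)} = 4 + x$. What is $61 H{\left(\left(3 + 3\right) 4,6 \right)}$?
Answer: $610$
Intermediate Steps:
$61 H{\left(\left(3 + 3\right) 4,6 \right)} = 61 \left(4 + 6\right) = 61 \cdot 10 = 610$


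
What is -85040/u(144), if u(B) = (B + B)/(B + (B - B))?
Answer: -42520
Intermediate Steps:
u(B) = 2 (u(B) = (2*B)/(B + 0) = (2*B)/B = 2)
-85040/u(144) = -85040/2 = -85040*1/2 = -42520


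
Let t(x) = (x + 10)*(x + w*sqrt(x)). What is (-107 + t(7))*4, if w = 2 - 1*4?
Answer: 48 - 136*sqrt(7) ≈ -311.82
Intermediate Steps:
w = -2 (w = 2 - 4 = -2)
t(x) = (10 + x)*(x - 2*sqrt(x)) (t(x) = (x + 10)*(x - 2*sqrt(x)) = (10 + x)*(x - 2*sqrt(x)))
(-107 + t(7))*4 = (-107 + (7**2 - 20*sqrt(7) - 14*sqrt(7) + 10*7))*4 = (-107 + (49 - 20*sqrt(7) - 14*sqrt(7) + 70))*4 = (-107 + (119 - 34*sqrt(7)))*4 = (12 - 34*sqrt(7))*4 = 48 - 136*sqrt(7)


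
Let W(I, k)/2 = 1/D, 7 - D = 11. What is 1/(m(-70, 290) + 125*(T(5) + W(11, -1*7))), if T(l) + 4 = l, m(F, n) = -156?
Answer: -2/187 ≈ -0.010695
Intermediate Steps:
D = -4 (D = 7 - 1*11 = 7 - 11 = -4)
W(I, k) = -½ (W(I, k) = 2/(-4) = 2*(-¼) = -½)
T(l) = -4 + l
1/(m(-70, 290) + 125*(T(5) + W(11, -1*7))) = 1/(-156 + 125*((-4 + 5) - ½)) = 1/(-156 + 125*(1 - ½)) = 1/(-156 + 125*(½)) = 1/(-156 + 125/2) = 1/(-187/2) = -2/187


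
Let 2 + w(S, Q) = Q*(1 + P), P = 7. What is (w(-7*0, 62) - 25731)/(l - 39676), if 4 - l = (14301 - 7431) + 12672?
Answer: 25237/59214 ≈ 0.42620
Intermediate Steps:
w(S, Q) = -2 + 8*Q (w(S, Q) = -2 + Q*(1 + 7) = -2 + Q*8 = -2 + 8*Q)
l = -19538 (l = 4 - ((14301 - 7431) + 12672) = 4 - (6870 + 12672) = 4 - 1*19542 = 4 - 19542 = -19538)
(w(-7*0, 62) - 25731)/(l - 39676) = ((-2 + 8*62) - 25731)/(-19538 - 39676) = ((-2 + 496) - 25731)/(-59214) = (494 - 25731)*(-1/59214) = -25237*(-1/59214) = 25237/59214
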